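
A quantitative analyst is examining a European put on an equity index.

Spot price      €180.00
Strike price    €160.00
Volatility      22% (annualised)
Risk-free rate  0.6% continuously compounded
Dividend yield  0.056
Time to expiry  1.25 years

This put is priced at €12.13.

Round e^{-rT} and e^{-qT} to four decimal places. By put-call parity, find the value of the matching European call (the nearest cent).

e^(−qT) = e^(−0.056·1.25) = 0.9324;  e^(−rT) = e^(−0.006·1.25) = 0.9925
Put-call parity: C − P = S·e^(−qT) − K·e^(−rT) = 180·0.9324 − 160·0.9925 = 167.8320 − 158.8000 = 9.0320
C = P + (C − P) = 12.13 + (9.0320) = 21.1620

€21.16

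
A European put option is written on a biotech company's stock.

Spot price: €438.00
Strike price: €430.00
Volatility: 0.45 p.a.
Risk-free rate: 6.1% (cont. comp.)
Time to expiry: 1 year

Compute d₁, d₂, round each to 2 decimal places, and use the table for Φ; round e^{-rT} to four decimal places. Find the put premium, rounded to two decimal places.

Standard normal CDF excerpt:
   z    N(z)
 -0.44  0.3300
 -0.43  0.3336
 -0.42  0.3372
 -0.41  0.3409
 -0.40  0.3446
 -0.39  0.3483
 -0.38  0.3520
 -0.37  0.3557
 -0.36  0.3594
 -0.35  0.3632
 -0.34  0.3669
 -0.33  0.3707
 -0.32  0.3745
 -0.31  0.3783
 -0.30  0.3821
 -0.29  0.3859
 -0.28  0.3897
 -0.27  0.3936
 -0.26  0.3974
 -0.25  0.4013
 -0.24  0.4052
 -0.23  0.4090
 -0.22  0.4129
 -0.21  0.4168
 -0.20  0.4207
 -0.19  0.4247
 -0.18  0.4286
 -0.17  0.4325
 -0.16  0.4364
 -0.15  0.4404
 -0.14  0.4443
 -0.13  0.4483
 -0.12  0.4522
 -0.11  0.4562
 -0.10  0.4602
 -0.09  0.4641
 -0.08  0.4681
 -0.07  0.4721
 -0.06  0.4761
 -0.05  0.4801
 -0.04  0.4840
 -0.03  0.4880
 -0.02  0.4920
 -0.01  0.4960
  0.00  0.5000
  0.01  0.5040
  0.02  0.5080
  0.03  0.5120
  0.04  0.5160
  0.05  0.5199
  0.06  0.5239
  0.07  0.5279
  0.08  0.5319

σ√T = 0.45 × 1.0000 = 0.4500
ln(S/K) + (r + σ²/2)T = ln(438/430) + (0.061 + 0.45²/2)·1 = 0.0184 + 0.1623 = 0.1807
d₁ = 0.1807 / 0.4500 = 0.4015 ⇒ 0.40
d₂ = d₁ − σ√T = 0.4015 − 0.4500 = -0.0485 ⇒ -0.05
exp(−rT) = exp(−0.061·1) = 0.9408
N(−d₂) = N(0.05) = 0.5199;  N(−d₁) = N(-0.40) = 0.3446
P = 430·0.9408·0.5199 − 438·0.3446 = 210.3224 − 150.9348 = 59.3876

€59.39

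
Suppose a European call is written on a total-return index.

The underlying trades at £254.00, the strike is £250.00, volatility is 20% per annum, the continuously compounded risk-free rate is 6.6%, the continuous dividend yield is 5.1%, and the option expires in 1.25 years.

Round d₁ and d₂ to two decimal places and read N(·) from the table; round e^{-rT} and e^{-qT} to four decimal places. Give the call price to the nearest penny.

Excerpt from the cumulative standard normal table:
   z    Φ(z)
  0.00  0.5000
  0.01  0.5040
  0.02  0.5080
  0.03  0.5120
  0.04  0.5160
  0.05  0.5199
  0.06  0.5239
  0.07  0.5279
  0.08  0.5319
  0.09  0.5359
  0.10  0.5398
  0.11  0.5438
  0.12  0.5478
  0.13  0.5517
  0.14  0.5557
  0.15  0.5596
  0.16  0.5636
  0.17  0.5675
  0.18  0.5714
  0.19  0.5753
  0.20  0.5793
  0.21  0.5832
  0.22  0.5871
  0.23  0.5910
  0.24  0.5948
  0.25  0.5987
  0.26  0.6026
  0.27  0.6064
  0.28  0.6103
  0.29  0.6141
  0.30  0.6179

σ√T = 0.2 × 1.1180 = 0.2236
d₁ = [ln(254/250) + (0.066 − 0.051 + 0.2²/2)·1.25] / 0.2236 = [0.0159 + 0.0438] / 0.2236 = 0.2666 ⇒ 0.27
d₂ = d₁ − σ√T = 0.2666 − 0.2236 = 0.0430 ⇒ 0.04
exp(−qT) = exp(−0.051·1.25) = 0.9382;  exp(−rT) = exp(−0.066·1.25) = 0.9208
C = 254·0.9382·N(0.27) − 250·0.9208·N(0.04) = 254·0.9382·0.6064 − 250·0.9208·0.5160 = 144.5068 − 118.7832 = 25.7236

£25.72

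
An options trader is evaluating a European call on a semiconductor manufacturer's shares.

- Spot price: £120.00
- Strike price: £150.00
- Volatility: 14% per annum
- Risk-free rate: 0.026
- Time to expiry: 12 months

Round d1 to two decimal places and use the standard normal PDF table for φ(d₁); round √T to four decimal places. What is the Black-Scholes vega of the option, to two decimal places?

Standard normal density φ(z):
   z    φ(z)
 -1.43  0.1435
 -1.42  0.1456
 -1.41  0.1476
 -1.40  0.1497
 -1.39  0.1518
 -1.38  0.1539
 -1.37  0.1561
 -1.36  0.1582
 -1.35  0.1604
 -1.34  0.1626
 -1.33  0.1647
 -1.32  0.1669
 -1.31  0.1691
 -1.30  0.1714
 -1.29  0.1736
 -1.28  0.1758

T = 1;  σ√T = 0.1400
d₁ = [ln(120/150) + (0.026 + 0.14²/2)·1] / 0.1400 = [-0.2231 + 0.0358] / 0.1400 = -1.3382 ≈ -1.34
√T = √1 = 1.0000
φ(d₁) = φ(-1.34) = 0.1626
vega = S·φ(d₁)·√T = 120·0.1626·1.0000 = 19.5120
(The put has the same vega.)

19.51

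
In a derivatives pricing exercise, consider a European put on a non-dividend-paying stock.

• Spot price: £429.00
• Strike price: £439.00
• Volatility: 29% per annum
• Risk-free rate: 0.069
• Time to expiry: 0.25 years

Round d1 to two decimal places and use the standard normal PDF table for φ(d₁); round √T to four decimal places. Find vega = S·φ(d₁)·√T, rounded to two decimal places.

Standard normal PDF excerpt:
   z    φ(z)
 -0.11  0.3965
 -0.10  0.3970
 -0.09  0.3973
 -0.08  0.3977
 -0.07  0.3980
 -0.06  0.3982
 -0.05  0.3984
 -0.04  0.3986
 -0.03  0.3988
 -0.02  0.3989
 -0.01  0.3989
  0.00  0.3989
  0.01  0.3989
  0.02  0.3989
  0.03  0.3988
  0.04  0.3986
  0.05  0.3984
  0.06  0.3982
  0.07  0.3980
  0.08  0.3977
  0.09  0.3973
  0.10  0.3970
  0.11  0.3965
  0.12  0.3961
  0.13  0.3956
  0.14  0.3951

σ√T = 0.29·√0.25 = 0.1450
d₁ = [ln(429/439) + (0.069 + 0.29²/2)·0.25] / 0.1450 = [-0.0230 + 0.0278] / 0.1450 = 0.0326 ≈ 0.03
√T = √0.25 = 0.5000
φ(d₁) = φ(0.03) = 0.3988
vega = S·φ(d₁)·√T = 429·0.3988·0.5000 = 85.5426

85.54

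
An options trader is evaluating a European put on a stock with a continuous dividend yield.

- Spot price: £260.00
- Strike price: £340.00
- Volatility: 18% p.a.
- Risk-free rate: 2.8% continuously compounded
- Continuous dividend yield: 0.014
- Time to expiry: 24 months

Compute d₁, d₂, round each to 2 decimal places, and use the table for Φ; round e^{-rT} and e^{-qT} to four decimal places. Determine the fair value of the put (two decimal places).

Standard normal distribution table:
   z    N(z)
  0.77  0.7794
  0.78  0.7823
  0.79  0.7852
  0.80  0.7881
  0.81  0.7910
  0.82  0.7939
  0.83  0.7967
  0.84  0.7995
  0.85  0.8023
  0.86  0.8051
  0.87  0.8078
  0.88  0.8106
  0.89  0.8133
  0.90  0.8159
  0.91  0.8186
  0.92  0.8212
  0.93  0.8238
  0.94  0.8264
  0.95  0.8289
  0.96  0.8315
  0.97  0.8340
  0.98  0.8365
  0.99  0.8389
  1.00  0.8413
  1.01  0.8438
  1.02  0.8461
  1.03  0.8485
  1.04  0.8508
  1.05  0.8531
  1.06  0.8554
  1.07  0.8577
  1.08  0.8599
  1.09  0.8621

T = 2;  σ√T = 0.2546
ln(S/K) + (r − q + σ²/2)T = ln(260/340) + (0.028 − 0.014 + 0.18²/2)·2 = -0.2683 + 0.0604 = -0.2079
d₁ = -0.2079 / 0.2546 = -0.8166 ⇒ -0.82
d₂ = d₁ − σ√T = -0.8166 − 0.2546 = -1.0711 ⇒ -1.07
exp(−qT) = exp(−0.014·2) = 0.9724;  exp(−rT) = exp(−0.028·2) = 0.9455
N(−d₂) = N(1.07) = 0.8577;  N(−d₁) = N(0.82) = 0.7939
P = 340·0.9455·0.8577 − 260·0.9724·0.7939 = 275.7248 − 200.7170 = 75.0078

£75.01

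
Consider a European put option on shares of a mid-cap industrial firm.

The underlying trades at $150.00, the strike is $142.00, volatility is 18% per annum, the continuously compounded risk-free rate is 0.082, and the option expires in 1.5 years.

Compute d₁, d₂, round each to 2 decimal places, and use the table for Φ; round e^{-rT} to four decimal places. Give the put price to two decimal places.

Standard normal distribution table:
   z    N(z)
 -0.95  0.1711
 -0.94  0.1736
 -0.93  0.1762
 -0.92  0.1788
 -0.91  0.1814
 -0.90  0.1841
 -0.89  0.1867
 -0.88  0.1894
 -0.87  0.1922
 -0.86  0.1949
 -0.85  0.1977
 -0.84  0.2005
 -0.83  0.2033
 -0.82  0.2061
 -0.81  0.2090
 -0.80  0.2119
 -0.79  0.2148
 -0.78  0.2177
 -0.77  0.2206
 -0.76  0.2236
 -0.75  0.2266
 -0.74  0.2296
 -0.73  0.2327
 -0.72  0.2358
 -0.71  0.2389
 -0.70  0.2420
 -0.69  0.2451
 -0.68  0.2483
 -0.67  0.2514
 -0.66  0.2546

$3.57

T = 1.5;  σ√T = 0.2205
d₁ = [ln(150/142) + (0.082 + ½·0.18²)·1.5] / (σ√T) = (0.0548 + 0.1473) / 0.2205 = 0.9168 → 0.92
d₂ = 0.9168 − 0.2205 = 0.6963 → 0.70
exp(−rT) = exp(−0.082·1.5) = 0.8843
N(−d₂) = N(-0.70) = 0.2420;  N(−d₁) = N(-0.92) = 0.1788
P = 142·0.8843·0.2420 − 150·0.1788 = 30.3881 − 26.8200 = 3.5681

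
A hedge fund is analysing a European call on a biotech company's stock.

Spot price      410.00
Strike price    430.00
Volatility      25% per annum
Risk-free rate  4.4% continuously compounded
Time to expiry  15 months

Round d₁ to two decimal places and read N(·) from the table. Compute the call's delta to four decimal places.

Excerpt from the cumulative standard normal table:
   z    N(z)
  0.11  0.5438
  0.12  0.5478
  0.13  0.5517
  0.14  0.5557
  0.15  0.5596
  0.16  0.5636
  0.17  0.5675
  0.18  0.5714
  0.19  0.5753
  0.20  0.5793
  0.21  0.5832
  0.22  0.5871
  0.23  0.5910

0.5675

σ√T = 0.25 × 1.1180 = 0.2795
d₁ = [ln(410/430) + (0.044 + 0.25²/2)·1.25] / 0.2795 = [-0.0476 + 0.0941] / 0.2795 = 0.1661 ⇒ 0.17
N(d₁) = N(0.17) = 0.5675
Δ_call = N(d₁) = 0.5675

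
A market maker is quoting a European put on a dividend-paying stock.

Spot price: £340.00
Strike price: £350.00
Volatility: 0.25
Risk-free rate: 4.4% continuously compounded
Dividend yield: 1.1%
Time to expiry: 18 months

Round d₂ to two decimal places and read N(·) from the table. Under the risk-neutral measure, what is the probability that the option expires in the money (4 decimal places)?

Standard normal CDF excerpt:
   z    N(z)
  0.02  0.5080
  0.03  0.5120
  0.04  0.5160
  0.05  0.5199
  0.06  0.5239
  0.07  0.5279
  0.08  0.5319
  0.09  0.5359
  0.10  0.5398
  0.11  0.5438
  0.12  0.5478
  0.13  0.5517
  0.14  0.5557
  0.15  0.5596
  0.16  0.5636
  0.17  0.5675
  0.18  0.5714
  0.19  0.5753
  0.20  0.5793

σ√T = 0.25 × 1.2247 = 0.3062
d₁ = [ln(340/350) + (0.044 − 0.011 + 0.25²/2)·1.5] / 0.3062 = [-0.0290 + 0.0964] / 0.3062 = 0.2201 → 0.22
d₂ = d₁ − σ√T = 0.2201 − 0.3062 = -0.0861 → -0.09
Pr(exercise) under Q = N(−d₂) = N(0.09) = 0.5359

0.5359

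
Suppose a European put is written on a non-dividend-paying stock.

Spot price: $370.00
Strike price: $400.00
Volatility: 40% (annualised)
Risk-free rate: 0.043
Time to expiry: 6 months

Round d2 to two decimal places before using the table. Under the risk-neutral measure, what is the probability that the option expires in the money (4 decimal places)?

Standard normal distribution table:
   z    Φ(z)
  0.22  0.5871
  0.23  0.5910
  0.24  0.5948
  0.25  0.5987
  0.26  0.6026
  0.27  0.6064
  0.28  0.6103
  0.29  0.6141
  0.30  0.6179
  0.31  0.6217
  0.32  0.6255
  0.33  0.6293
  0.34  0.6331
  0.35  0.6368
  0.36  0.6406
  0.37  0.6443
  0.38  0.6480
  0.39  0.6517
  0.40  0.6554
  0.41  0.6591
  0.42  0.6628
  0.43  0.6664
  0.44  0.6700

σ√T = 0.4 × 0.7071 = 0.2828
d₁ = [ln(370/400) + (0.043 + 0.4²/2)·0.5] / 0.2828 = [-0.0780 + 0.0615] / 0.2828 = -0.0582 ⇒ -0.06
d₂ = d₁ − σ√T = -0.0582 − 0.2828 = -0.3410 ⇒ -0.34
Pr(exercise) under Q = N(−d₂) = N(0.34) = 0.6331

0.6331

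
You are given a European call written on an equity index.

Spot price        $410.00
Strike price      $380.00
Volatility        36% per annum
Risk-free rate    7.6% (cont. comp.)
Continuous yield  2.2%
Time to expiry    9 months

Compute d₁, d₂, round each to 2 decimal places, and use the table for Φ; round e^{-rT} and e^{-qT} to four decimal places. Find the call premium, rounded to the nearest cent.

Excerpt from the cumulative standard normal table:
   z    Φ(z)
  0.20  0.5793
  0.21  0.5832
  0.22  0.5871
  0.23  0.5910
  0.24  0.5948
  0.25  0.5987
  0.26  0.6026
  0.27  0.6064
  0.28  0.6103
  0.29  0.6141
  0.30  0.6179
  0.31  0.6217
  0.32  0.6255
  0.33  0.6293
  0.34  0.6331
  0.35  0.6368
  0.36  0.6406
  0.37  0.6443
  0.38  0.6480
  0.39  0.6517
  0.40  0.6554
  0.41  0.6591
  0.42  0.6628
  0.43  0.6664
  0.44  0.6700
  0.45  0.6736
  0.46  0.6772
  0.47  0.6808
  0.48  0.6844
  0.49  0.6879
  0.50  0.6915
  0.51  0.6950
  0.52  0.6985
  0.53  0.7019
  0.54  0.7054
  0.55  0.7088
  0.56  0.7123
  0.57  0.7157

$72.32

σ√T = 0.36 × 0.8660 = 0.3118
ln(S/K) + (r − q + σ²/2)T = ln(410/380) + (0.076 − 0.022 + 0.36²/2)·0.75 = 0.0760 + 0.0891 = 0.1651
d₁ = 0.1651 / 0.3118 = 0.5295 ≈ 0.53
d₂ = d₁ − σ√T = 0.5295 − 0.3118 = 0.2177 ≈ 0.22
exp(−qT) = exp(−0.022·0.75) = 0.9836;  exp(−rT) = exp(−0.076·0.75) = 0.9446
N(d₁) = N(0.53) = 0.7019;  N(d₂) = N(0.22) = 0.5871
C = 410·0.9836·0.7019 − 380·0.9446·0.5871 = 283.0594 − 210.7384 = 72.3211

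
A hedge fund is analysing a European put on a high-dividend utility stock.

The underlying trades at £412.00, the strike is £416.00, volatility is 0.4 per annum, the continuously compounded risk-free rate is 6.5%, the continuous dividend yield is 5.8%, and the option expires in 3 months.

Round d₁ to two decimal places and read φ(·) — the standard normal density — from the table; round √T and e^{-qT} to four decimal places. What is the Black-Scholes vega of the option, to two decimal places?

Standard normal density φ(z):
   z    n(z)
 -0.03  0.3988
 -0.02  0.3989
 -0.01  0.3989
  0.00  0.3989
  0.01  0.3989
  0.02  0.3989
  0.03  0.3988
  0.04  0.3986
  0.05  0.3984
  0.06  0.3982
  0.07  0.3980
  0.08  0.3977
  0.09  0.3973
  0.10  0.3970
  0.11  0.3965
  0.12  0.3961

80.85

σ√T = 0.4·√0.25 = 0.2000
d₁ = [ln(412/416) + (0.065 − 0.058 + ½·0.4²)·0.25] / (σ√T) = (-0.0097 + 0.0218) / 0.2000 = 0.0604 ⇒ 0.06
√T = √0.25 = 0.5000
φ(d₁) = φ(0.06) = 0.3982
e^(−qT) = e^(−0.058·0.25) = 0.9856
vega = S·e^(−qT)·φ(d₁)·√T = 412·0.9856·0.3982·0.5000 = 80.8480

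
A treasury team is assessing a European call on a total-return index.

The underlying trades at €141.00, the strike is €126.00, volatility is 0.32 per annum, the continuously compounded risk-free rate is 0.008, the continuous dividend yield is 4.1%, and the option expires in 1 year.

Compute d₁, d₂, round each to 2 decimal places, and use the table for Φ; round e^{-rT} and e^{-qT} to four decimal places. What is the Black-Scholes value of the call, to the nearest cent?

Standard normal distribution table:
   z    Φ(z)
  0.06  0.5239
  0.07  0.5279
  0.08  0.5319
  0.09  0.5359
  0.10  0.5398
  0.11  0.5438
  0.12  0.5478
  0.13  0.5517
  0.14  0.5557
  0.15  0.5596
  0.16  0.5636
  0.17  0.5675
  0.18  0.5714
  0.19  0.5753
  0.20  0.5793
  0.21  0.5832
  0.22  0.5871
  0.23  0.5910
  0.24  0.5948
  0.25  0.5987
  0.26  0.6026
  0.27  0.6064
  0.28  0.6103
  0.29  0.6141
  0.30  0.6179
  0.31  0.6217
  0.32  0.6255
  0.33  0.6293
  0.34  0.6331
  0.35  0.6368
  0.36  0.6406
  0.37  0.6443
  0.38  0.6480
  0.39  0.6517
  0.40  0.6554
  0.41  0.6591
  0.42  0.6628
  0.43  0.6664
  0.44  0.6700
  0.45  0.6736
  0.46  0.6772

€22.21

σ√T = 0.32·√1 = 0.3200
d₁ = [ln(141/126) + (0.008 − 0.041 + 0.32²/2)·1] / 0.3200 = [0.1125 + 0.0182] / 0.3200 = 0.4084 → 0.41
d₂ = d₁ − σ√T = 0.4084 − 0.3200 = 0.0884 → 0.09
e^(−qT) = e^(−0.041·1) = 0.9598;  e^(−rT) = e^(−0.008·1) = 0.9920
N(d₁) = N(0.41) = 0.6591;  N(d₂) = N(0.09) = 0.5359
C = 141·0.9598·0.6591 − 126·0.9920·0.5359 = 89.1972 − 66.9832 = 22.2140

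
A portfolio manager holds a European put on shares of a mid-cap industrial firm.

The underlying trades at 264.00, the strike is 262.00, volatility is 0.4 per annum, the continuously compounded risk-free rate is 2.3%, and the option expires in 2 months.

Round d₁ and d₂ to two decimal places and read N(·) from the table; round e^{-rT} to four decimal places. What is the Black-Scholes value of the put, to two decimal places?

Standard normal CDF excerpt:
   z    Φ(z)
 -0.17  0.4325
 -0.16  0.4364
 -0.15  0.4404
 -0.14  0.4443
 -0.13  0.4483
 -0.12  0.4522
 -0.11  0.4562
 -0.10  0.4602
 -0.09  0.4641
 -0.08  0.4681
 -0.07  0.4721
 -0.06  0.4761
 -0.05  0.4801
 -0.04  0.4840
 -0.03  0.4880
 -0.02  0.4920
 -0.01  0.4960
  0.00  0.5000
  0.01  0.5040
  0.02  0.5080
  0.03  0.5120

T = 0.1667;  σ√T = 0.1633
d₁ = [ln(264/262) + (0.023 + 0.4²/2)·0.1667] / 0.1633 = [0.0076 + 0.0172] / 0.1633 = 0.1517 which rounds to 0.15
d₂ = d₁ − σ√T = 0.1517 − 0.1633 = -0.0116 which rounds to -0.01
exp(−rT) = exp(−0.023·0.1667) = 0.9962
N(−d₂) = N(0.01) = 0.5040;  N(−d₁) = N(-0.15) = 0.4404
P = 262·0.9962·0.5040 − 264·0.4404 = 131.5462 − 116.2656 = 15.2806

15.28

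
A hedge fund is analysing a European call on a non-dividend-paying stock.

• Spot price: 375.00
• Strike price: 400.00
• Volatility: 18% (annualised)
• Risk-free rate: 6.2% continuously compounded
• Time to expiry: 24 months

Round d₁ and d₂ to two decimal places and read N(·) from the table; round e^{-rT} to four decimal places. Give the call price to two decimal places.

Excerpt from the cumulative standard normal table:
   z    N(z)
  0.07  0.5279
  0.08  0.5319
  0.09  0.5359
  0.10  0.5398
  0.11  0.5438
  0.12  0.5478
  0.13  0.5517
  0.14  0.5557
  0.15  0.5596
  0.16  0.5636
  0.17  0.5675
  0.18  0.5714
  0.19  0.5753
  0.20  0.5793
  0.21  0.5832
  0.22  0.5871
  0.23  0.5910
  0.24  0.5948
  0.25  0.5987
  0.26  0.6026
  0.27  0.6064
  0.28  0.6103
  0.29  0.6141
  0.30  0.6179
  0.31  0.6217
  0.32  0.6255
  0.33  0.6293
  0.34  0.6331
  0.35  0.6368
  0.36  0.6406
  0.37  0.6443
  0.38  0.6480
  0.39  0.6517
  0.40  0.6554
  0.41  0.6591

T = 2;  σ√T = 0.2546
d₁ = [ln(375/400) + (0.062 + 0.18²/2)·2] / 0.2546 = [-0.0645 + 0.1564] / 0.2546 = 0.3609 ≈ 0.36
d₂ = d₁ − σ√T = 0.3609 − 0.2546 = 0.1063 ≈ 0.11
e^(−rT) = e^(−0.062·2) = 0.8834
N(d₁) = N(0.36) = 0.6406;  N(d₂) = N(0.11) = 0.5438
C = 375·0.6406 − 400·0.8834·0.5438 = 240.2250 − 192.1572 = 48.0678

48.07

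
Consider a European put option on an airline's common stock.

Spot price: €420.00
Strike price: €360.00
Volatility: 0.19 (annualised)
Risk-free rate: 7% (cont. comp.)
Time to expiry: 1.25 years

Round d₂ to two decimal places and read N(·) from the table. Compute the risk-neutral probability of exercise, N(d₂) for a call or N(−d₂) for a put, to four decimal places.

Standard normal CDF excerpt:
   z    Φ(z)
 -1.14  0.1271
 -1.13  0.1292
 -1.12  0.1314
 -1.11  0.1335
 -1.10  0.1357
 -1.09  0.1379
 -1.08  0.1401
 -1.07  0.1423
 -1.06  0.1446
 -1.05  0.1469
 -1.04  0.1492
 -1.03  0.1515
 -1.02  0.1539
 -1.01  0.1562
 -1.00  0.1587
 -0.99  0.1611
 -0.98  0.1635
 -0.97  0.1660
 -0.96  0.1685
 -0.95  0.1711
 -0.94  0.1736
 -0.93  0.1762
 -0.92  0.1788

σ√T = 0.19·√1.25 = 0.2124
d₁ = [ln(420/360) + (0.07 + ½·0.19²)·1.25] / (σ√T) = (0.1542 + 0.1101) / 0.2124 = 1.2438 → 1.24
d₂ = 1.2438 − 0.2124 = 1.0314 → 1.03
Risk-neutral Pr[S_T < K] = N(−d₂) = N(-1.03) = 0.1515

0.1515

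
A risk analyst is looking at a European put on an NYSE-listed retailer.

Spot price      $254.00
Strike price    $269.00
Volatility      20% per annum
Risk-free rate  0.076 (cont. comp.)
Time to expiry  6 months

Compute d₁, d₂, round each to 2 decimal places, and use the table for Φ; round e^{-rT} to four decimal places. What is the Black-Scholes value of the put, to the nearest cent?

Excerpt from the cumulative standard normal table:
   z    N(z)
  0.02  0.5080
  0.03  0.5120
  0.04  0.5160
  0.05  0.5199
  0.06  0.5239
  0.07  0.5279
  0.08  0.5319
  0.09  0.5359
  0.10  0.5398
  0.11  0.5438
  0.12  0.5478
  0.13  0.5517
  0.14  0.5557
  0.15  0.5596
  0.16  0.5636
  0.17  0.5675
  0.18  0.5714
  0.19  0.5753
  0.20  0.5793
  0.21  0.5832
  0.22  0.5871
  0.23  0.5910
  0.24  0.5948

$16.94

σ√T = 0.2·√0.5 = 0.1414
ln(S/K) + (r + σ²/2)T = ln(254/269) + (0.076 + 0.2²/2)·0.5 = -0.0574 + 0.0480 = -0.0094
d₁ = -0.0094 / 0.1414 = -0.0663 ≈ -0.07
d₂ = d₁ − σ√T = -0.0663 − 0.1414 = -0.2077 ≈ -0.21
e^(−rT) = e^(−0.076·0.5) = 0.9627
P = 269·0.9627·N(0.21) − 254·N(0.07) = 269·0.9627·0.5832 − 254·0.5279 = 151.0291 − 134.0866 = 16.9425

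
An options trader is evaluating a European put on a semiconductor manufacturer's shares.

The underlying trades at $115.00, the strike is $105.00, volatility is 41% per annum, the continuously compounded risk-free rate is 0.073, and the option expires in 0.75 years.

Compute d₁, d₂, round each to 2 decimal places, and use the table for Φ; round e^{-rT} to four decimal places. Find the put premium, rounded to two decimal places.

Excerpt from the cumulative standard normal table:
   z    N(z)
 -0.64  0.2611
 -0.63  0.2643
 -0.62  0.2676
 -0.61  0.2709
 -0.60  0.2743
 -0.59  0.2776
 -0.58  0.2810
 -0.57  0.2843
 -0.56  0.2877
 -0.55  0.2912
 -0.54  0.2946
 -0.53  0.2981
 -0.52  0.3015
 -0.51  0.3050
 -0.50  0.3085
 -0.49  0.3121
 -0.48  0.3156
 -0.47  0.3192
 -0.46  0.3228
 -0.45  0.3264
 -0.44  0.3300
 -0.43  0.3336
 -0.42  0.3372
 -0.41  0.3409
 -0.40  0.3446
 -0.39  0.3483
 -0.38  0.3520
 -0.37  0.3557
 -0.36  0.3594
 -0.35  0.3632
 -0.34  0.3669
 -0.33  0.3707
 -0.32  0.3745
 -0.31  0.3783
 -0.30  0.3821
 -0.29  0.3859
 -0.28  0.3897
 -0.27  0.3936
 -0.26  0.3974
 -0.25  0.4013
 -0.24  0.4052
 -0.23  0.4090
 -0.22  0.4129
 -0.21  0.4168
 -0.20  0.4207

$8.73

σ√T = 0.41·√0.75 = 0.3551
d₁ = [ln(115/105) + (0.073 + 0.41²/2)·0.75] / 0.3551 = [0.0910 + 0.1178] / 0.3551 = 0.5879 ≈ 0.59
d₂ = d₁ − σ√T = 0.5879 − 0.3551 = 0.2329 ≈ 0.23
e^(−rT) = e^(−0.073·0.75) = 0.9467
N(−d₂) = N(-0.23) = 0.4090;  N(−d₁) = N(-0.59) = 0.2776
P = 105·0.9467·0.4090 − 115·0.2776 = 40.6560 − 31.9240 = 8.7320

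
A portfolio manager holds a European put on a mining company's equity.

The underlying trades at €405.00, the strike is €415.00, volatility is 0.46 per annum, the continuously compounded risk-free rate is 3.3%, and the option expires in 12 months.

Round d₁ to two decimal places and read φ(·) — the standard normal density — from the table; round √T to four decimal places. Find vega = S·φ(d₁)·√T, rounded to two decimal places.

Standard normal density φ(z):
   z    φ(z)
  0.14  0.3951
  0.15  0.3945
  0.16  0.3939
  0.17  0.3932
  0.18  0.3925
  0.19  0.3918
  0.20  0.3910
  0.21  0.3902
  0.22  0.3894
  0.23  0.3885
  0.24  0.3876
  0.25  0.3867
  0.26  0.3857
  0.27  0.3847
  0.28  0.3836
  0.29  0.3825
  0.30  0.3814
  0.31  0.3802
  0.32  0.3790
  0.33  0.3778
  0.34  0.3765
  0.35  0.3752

σ√T = 0.46 × 1.0000 = 0.4600
d₁ = [ln(405/415) + (0.033 + ½·0.46²)·1] / (σ√T) = (-0.0244 + 0.1388) / 0.4600 = 0.2487 ≈ 0.25
√T = √1 = 1.0000
φ(d₁) = φ(0.25) = 0.3867
vega = S·φ(d₁)·√T = 405·0.3867·1.0000 = 156.6135

156.61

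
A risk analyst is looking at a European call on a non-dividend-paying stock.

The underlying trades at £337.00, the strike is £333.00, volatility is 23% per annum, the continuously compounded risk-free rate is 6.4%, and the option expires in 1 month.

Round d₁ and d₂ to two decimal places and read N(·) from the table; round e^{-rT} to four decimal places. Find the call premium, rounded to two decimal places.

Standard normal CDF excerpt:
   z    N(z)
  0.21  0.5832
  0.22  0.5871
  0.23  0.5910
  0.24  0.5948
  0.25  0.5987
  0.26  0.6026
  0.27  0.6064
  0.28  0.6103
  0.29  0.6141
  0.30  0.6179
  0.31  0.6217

σ√T = 0.23·√0.08333 = 0.0664
ln(S/K) + (r + σ²/2)T = ln(337/333) + (0.064 + 0.23²/2)·0.08333 = 0.0119 + 0.0075 = 0.0195
d₁ = 0.0195 / 0.0664 = 0.2934 ≈ 0.29
d₂ = d₁ − σ√T = 0.2934 − 0.0664 = 0.2270 ≈ 0.23
exp(−rT) = exp(−0.064·0.08333) = 0.9947
N(d₁) = N(0.29) = 0.6141;  N(d₂) = N(0.23) = 0.5910
C = 337·0.6141 − 333·0.9947·0.5910 = 206.9517 − 195.7599 = 11.1918

£11.19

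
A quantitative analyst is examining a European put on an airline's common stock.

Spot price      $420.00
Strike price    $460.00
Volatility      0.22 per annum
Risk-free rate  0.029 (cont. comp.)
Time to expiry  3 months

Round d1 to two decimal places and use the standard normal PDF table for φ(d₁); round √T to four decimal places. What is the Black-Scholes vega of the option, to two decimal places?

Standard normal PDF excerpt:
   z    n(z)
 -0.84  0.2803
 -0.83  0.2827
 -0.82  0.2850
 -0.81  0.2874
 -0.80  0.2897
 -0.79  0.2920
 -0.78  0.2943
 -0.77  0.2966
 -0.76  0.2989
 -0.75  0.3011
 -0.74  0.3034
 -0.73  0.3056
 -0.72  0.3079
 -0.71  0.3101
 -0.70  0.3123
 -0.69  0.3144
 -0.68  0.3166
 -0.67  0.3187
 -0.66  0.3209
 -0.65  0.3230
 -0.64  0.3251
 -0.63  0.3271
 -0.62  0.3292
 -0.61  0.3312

65.12

T = 0.25;  σ√T = 0.1100
d₁ = [ln(420/460) + (0.029 + 0.22²/2)·0.25] / 0.1100 = [-0.0910 + 0.0133] / 0.1100 = -0.7061 ⇒ -0.71
√T = √0.25 = 0.5000
φ(d₁) = φ(-0.71) = 0.3101
vega = S·φ(d₁)·√T = 420·0.3101·0.5000 = 65.1210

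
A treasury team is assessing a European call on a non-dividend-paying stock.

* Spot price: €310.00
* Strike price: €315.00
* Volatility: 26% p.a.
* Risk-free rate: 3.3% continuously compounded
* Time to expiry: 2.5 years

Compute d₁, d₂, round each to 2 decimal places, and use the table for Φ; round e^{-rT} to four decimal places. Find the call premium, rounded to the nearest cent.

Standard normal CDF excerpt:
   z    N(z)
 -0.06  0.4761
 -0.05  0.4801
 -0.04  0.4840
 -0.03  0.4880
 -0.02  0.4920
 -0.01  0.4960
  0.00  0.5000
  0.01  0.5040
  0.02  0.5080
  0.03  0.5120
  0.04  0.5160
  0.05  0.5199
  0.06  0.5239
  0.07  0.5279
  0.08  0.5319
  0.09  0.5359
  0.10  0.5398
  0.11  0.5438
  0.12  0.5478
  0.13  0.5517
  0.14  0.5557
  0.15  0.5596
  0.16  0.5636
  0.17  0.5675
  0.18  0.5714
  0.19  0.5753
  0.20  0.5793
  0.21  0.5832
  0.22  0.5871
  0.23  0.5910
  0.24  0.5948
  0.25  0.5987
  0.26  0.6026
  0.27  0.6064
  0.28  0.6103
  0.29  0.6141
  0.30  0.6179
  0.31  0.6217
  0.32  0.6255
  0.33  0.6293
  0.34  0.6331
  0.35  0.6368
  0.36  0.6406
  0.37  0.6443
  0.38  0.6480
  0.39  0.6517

T = 2.5;  σ√T = 0.4111
ln(S/K) + (r + σ²/2)T = ln(310/315) + (0.033 + 0.26²/2)·2.5 = -0.0160 + 0.1670 = 0.1510
d₁ = 0.1510 / 0.4111 = 0.3673 → 0.37
d₂ = d₁ − σ√T = 0.3673 − 0.4111 = -0.0438 → -0.04
e^(−rT) = e^(−0.033·2.5) = 0.9208
N(d₁) = N(0.37) = 0.6443;  N(d₂) = N(-0.04) = 0.4840
C = 310·0.6443 − 315·0.9208·0.4840 = 199.7330 − 140.3852 = 59.3478

€59.35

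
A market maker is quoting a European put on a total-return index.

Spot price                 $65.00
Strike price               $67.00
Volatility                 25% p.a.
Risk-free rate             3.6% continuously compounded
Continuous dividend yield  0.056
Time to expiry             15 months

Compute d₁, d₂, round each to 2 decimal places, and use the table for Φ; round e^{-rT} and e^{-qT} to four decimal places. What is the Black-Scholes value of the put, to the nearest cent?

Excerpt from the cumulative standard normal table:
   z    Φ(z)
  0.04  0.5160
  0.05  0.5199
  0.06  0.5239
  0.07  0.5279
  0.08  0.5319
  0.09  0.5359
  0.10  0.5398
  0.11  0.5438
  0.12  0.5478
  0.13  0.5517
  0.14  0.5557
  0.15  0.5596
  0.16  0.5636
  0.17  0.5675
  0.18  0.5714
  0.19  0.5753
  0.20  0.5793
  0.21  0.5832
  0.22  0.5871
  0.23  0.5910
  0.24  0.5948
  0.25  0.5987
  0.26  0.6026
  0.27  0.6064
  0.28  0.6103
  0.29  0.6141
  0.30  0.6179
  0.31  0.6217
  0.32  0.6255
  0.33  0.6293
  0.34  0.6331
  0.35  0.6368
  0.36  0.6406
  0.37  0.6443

$8.80

σ√T = 0.25 × 1.1180 = 0.2795
d₁ = [ln(65/67) + (0.036 − 0.056 + ½·0.25²)·1.25] / (σ√T) = (-0.0303 + 0.0141) / 0.2795 = -0.0581 ⇒ -0.06
d₂ = -0.0581 − 0.2795 = -0.3376 ⇒ -0.34
e^(−qT) = e^(−0.056·1.25) = 0.9324;  e^(−rT) = e^(−0.036·1.25) = 0.9560
N(−d₂) = N(0.34) = 0.6331;  N(−d₁) = N(0.06) = 0.5239
P = 67·0.9560·0.6331 − 65·0.9324·0.5239 = 40.5513 − 31.7515 = 8.7998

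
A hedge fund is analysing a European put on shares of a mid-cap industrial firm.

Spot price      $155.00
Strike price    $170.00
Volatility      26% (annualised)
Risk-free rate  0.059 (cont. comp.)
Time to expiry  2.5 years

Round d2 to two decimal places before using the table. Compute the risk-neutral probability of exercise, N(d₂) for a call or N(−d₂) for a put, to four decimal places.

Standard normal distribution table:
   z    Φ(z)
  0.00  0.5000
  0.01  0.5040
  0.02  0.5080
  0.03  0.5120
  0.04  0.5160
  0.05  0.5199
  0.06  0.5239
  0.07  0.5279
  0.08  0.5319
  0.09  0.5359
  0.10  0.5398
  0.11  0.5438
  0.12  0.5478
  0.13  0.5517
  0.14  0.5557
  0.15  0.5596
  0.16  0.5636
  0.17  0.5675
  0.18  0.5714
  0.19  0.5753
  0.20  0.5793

0.5279

σ√T = 0.26 × 1.5811 = 0.4111
d₁ = [ln(155/170) + (0.059 + 0.26²/2)·2.5] / 0.4111 = [-0.0924 + 0.2320] / 0.4111 = 0.3396 which rounds to 0.34
d₂ = d₁ − σ√T = 0.3396 − 0.4111 = -0.0715 which rounds to -0.07
Pr(exercise) under Q = N(−d₂) = N(0.07) = 0.5279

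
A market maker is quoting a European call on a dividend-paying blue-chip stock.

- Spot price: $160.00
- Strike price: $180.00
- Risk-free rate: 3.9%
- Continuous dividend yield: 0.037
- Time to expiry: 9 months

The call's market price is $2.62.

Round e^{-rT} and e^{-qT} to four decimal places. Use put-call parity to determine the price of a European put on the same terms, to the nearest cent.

exp(−qT) = exp(−0.037·0.75) = 0.9726;  exp(−rT) = exp(−0.039·0.75) = 0.9712
Put-call parity: C − P = S·e^(−qT) − K·e^(−rT) = 160·0.9726 − 180·0.9712 = 155.6160 − 174.8160 = -19.2000
P = C − (C − P) = 2.62 − (-19.2000) = 21.8200

$21.82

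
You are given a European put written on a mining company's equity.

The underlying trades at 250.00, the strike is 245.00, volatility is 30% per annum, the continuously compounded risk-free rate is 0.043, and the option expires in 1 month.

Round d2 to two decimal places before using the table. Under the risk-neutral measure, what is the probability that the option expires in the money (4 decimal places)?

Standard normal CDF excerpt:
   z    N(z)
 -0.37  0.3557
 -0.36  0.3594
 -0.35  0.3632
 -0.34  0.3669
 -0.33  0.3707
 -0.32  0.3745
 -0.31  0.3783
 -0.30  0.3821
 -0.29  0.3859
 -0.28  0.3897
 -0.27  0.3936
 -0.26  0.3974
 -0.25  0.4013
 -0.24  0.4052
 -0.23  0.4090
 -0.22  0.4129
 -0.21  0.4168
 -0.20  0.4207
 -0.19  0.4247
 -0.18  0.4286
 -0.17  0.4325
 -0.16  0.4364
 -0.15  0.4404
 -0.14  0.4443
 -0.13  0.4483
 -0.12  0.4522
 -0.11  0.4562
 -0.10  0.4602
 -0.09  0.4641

σ√T = 0.3 × 0.2887 = 0.0866
d₁ = [ln(250/245) + (0.043 + 0.3²/2)·0.08333] / 0.0866 = [0.0202 + 0.0073] / 0.0866 = 0.3180 → 0.32
d₂ = d₁ − σ√T = 0.3180 − 0.0866 = 0.2314 → 0.23
Risk-neutral Pr[S_T < K] = N(−d₂) = N(-0.23) = 0.4090

0.4090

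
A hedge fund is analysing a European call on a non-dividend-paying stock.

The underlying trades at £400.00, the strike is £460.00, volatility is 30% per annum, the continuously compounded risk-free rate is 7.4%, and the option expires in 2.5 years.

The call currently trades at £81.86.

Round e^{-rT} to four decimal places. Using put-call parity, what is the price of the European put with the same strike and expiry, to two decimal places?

exp(−rT) = exp(−0.074·2.5) = 0.8311
Put-call parity: C − P = S − K·e^(−rT) = 400 − 460·0.8311 = 400 − 382.3060 = 17.6940
P = C − (C − P) = 81.86 − (17.6940) = 64.1660

£64.17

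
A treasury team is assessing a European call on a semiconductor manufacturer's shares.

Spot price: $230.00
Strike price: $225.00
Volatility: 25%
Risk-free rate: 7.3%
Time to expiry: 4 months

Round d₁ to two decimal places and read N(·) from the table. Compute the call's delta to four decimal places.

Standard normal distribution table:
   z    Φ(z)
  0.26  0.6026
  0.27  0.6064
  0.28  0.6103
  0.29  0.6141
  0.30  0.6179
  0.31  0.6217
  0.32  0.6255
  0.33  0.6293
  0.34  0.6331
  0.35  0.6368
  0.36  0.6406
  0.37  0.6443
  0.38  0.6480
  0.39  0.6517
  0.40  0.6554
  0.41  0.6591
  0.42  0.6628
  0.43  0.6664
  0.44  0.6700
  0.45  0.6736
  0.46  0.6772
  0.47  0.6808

0.6517

σ√T = 0.25 × 0.5774 = 0.1443
d₁ = [ln(230/225) + (0.073 + 0.25²/2)·0.3333] / 0.1443 = [0.0220 + 0.0347] / 0.1443 = 0.3930 ≈ 0.39
N(d₁) = N(0.39) = 0.6517
Δ_call = N(d₁) = 0.6517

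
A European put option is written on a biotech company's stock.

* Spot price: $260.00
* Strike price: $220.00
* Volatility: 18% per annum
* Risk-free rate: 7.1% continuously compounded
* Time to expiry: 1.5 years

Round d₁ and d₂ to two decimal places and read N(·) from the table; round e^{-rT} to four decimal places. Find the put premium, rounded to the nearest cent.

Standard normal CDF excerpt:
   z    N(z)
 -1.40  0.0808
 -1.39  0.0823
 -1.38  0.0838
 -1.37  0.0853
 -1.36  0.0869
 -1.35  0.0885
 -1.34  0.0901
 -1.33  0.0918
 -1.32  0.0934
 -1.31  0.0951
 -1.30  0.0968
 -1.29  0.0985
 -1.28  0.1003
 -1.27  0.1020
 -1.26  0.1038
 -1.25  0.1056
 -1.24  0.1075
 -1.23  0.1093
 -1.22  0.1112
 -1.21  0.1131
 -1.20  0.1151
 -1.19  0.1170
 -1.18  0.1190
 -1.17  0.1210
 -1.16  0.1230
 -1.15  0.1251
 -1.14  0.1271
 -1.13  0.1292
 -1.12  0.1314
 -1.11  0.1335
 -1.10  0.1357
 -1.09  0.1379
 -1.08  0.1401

$2.54

σ√T = 0.18 × 1.2247 = 0.2205
d₁ = [ln(260/220) + (0.071 + 0.18²/2)·1.5] / 0.2205 = [0.1671 + 0.1308] / 0.2205 = 1.3511 ≈ 1.35
d₂ = d₁ − σ√T = 1.3511 − 0.2205 = 1.1306 ≈ 1.13
e^(−rT) = e^(−0.071·1.5) = 0.8990
N(−d₂) = N(-1.13) = 0.1292;  N(−d₁) = N(-1.35) = 0.0885
P = 220·0.8990·0.1292 − 260·0.0885 = 25.5532 − 23.0100 = 2.5432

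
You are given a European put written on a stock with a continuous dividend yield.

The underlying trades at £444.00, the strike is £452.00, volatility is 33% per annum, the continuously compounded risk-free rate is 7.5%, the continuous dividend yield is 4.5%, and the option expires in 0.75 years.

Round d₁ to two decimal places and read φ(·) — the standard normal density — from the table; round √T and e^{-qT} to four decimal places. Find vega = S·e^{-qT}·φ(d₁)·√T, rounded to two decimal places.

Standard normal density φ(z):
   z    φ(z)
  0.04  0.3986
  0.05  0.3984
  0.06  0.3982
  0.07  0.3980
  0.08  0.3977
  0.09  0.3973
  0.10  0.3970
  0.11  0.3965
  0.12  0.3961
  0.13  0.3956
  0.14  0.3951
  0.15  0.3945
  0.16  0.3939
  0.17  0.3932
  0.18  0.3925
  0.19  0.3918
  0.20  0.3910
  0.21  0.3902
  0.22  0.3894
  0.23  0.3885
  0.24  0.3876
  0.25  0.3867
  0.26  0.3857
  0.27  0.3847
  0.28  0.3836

146.43

σ√T = 0.33·√0.75 = 0.2858
d₁ = [ln(444/452) + (0.075 − 0.045 + 0.33²/2)·0.75] / 0.2858 = [-0.0179 + 0.0633] / 0.2858 = 0.1591 which rounds to 0.16
√T = √0.75 = 0.8660
φ(d₁) = φ(0.16) = 0.3939
e^(−qT) = e^(−0.045·0.75) = 0.9668
vega = S·e^(−qT)·φ(d₁)·√T = 444·0.9668·0.3939·0.8660 = 146.4278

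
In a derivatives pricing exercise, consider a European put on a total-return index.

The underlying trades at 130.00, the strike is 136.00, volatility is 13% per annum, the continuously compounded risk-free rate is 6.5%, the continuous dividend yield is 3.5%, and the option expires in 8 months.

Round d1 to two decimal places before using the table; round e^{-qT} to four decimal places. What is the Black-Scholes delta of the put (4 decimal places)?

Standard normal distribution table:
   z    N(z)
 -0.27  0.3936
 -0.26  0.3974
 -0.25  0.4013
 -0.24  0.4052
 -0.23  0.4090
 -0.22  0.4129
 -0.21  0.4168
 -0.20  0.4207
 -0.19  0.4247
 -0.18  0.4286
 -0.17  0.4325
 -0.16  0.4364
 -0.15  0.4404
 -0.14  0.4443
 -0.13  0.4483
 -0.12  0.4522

σ√T = 0.13 × 0.8165 = 0.1061
d₁ = [ln(130/136) + (0.065 − 0.035 + 0.13²/2)·0.6667] / 0.1061 = [-0.0451 + 0.0256] / 0.1061 = -0.1836 → -0.18
N(d₁) = N(-0.18) = 0.4286
Δ_put = e^(−qT)·(N(d₁) − 1) = 0.9769·(0.4286 − 1) = -0.5582

-0.5582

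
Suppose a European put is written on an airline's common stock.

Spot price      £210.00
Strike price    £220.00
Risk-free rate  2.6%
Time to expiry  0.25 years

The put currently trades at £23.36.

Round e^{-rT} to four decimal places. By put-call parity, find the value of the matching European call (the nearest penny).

e^(−rT) = e^(−0.026·0.25) = 0.9935
Put-call parity: C − P = S − K·e^(−rT) = 210 − 220·0.9935 = 210 − 218.5700 = -8.5700
C = P + (C − P) = 23.36 + (-8.5700) = 14.7900

£14.79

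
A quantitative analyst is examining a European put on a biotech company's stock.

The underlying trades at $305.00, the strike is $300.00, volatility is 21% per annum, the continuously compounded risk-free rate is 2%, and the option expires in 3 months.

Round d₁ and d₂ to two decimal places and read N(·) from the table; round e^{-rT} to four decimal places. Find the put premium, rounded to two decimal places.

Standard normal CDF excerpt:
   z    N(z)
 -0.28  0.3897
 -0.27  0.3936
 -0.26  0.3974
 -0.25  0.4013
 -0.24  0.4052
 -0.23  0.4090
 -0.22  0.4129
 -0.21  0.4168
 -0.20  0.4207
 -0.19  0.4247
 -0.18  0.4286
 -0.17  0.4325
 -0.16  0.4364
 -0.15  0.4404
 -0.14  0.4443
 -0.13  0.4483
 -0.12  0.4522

$10.25

σ√T = 0.21·√0.25 = 0.1050
d₁ = [ln(305/300) + (0.02 + ½·0.21²)·0.25] / (σ√T) = (0.0165 + 0.0105) / 0.1050 = 0.2575 ⇒ 0.26
d₂ = 0.2575 − 0.1050 = 0.1525 ⇒ 0.15
e^(−rT) = e^(−0.02·0.25) = 0.9950
N(−d₂) = N(-0.15) = 0.4404;  N(−d₁) = N(-0.26) = 0.3974
P = 300·0.9950·0.4404 − 305·0.3974 = 131.4594 − 121.2070 = 10.2524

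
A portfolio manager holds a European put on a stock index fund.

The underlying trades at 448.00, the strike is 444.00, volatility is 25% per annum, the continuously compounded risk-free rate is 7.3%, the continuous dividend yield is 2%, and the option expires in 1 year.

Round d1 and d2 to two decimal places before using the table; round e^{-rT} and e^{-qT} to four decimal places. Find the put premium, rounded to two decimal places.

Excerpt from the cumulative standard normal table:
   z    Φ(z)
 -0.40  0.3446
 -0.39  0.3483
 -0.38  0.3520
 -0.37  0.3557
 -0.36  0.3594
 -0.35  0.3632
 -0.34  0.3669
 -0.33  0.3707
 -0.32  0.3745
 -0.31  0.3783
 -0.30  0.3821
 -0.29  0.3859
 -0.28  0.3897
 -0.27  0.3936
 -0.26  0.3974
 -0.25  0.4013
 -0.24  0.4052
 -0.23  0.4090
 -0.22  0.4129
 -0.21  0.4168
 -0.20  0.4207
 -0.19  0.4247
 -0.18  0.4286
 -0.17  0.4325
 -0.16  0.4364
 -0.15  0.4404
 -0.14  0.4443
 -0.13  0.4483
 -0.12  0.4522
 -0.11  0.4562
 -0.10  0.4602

σ√T = 0.25·√1 = 0.2500
d₁ = [ln(448/444) + (0.073 − 0.02 + 0.25²/2)·1] / 0.2500 = [0.0090 + 0.0842] / 0.2500 = 0.3729 ≈ 0.37
d₂ = d₁ − σ√T = 0.3729 − 0.2500 = 0.1229 ≈ 0.12
e^(−qT) = e^(−0.02·1) = 0.9802;  e^(−rT) = e^(−0.073·1) = 0.9296
N(−d₂) = N(-0.12) = 0.4522;  N(−d₁) = N(-0.37) = 0.3557
P = 444·0.9296·0.4522 − 448·0.9802·0.3557 = 186.6421 − 156.1984 = 30.4437

30.44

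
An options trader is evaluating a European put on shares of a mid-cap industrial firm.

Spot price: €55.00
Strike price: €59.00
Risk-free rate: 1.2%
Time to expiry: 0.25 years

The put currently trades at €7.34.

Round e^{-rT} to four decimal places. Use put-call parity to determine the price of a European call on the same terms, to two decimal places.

€3.52

e^(−rT) = e^(−0.012·0.25) = 0.9970
Put-call parity: C − P = S − K·e^(−rT) = 55 − 59·0.9970 = 55 − 58.8230 = -3.8230
C = P + (C − P) = 7.34 + (-3.8230) = 3.5170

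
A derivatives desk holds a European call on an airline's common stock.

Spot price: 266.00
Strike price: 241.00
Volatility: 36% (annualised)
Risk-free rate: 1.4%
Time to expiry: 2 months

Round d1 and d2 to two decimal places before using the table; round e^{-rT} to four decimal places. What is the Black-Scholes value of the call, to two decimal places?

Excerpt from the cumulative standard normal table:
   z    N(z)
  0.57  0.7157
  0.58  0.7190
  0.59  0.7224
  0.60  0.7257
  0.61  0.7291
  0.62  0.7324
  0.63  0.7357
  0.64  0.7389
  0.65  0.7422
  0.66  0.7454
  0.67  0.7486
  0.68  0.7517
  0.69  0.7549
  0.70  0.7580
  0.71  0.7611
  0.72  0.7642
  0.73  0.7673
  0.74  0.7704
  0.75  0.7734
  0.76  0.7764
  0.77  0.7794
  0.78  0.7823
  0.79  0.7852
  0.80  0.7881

σ√T = 0.36·√0.1667 = 0.1470
ln(S/K) + (r + σ²/2)T = ln(266/241) + (0.014 + 0.36²/2)·0.1667 = 0.0987 + 0.0131 = 0.1118
d₁ = 0.1118 / 0.1470 = 0.7609 → 0.76
d₂ = d₁ − σ√T = 0.7609 − 0.1470 = 0.6140 → 0.61
e^(−rT) = e^(−0.014·0.1667) = 0.9977
N(d₁) = N(0.76) = 0.7764;  N(d₂) = N(0.61) = 0.7291
C = 266·0.7764 − 241·0.9977·0.7291 = 206.5224 − 175.3090 = 31.2134

31.21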